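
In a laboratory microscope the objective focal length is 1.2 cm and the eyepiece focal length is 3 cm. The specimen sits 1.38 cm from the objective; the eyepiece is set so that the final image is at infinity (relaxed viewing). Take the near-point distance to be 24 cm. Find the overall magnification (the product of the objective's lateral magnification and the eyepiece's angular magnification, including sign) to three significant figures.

-53.3

Objective: 1/d_i = 1/f_obj - 1/d_o = 1/1.2 - 1/1.38 = 0.10870 cm^-1, so d_i = 9.200 cm.
m_obj = -d_i/d_o = -9.200/1.38 = -6.667.
Eyepiece angular magnification (image at infinity): M_eye = D/f_e = 24/3 = 8.000.
Overall M = m_obj x M_eye = (-6.667)(8.000) = -53.33.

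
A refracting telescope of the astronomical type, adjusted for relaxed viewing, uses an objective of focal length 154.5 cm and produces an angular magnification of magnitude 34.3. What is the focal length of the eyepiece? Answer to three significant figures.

|M| = f_obj/f_eye, so f_eye = f_obj/|M| = 154.5/34.3 = 4.504 cm.

4.50 cm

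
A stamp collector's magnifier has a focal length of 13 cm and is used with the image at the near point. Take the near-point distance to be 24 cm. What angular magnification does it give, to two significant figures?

M = 1 + D/f = 1 + 24/13 = 2.846.

2.8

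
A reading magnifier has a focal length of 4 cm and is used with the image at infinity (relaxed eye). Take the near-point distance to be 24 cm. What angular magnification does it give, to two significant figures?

M = D/f = 24/4 = 6.000.

6.0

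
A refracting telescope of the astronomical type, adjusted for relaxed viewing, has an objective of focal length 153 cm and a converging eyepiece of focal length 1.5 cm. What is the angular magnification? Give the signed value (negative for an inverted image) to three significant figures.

-102

M = -f_obj/f_eye = -153/(1.5) = -102.000.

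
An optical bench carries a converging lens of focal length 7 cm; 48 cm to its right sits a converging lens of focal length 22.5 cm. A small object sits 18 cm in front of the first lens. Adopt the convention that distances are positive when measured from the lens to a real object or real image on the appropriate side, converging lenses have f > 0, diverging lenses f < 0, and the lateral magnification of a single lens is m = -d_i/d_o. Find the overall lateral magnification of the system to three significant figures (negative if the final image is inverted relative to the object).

First lens: d_i1 = 1/(1/7 - 1/18) = 11.455 cm.
m_1 = -(11.455)/18 = -0.6364.
Object distance for lens 2: d_o2 = 48 - 11.455 = 36.545 cm.
Second lens: d_i2 = 1/(1/22.5 - 1/(36.545)) = 58.544 cm.
m_2 = -(58.544)/(36.545) = -1.6019.
Total m = m_1 x m_2 = (-0.6364)(-1.6019) = 1.0194.

1.02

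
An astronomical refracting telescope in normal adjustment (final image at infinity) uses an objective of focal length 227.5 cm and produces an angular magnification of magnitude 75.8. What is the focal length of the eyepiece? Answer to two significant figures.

|M| = f_obj/f_eye, so f_eye = f_obj/|M| = 227.5/75.8 = 3.001 cm.

3.0 cm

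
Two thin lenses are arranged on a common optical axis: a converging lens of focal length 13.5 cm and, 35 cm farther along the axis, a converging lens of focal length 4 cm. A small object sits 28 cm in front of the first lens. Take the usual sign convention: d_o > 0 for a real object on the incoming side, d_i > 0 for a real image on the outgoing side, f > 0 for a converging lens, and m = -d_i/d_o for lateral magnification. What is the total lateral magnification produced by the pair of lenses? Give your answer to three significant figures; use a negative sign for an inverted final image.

First lens: d_i1 = 1/(1/13.5 - 1/28) = 26.069 cm.
m_1 = -(26.069)/28 = -0.9310.
Object distance for lens 2: d_o2 = 35 - 26.069 = 8.931 cm.
Second lens: d_i2 = 1/(1/4 - 1/(8.931)) = 7.245 cm.
m_2 = -(7.245)/(8.931) = -0.8112.
Overall magnification: m = m_1 m_2 = 0.7552.

0.755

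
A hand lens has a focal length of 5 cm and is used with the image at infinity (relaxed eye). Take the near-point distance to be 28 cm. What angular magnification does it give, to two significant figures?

M = D/f = 28/5 = 5.600.

5.6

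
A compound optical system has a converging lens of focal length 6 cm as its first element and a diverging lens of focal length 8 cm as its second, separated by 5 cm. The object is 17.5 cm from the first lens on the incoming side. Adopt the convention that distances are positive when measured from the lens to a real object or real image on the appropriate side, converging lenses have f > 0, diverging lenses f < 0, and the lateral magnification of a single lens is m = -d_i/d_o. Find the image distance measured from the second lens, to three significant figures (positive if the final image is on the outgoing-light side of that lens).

8.54 cm

Lens 1: 1/d_i1 = 1/f_1 - 1/d_o1 = 1/6 - 1/17.5 = 0.10952 cm^-1, so d_i1 = 9.130 cm.
Since 9.130 cm > 5 cm, the first image lies past the second lens and serves as a virtual object: d_o2 = L - d_i1 = -4.130 cm.
Lens 2: 1/d_i2 = 1/f_2 - 1/d_o2 = 1/(-8) - 1/(-4.130) = 0.11711 cm^-1, so d_i2 = 8.539 cm.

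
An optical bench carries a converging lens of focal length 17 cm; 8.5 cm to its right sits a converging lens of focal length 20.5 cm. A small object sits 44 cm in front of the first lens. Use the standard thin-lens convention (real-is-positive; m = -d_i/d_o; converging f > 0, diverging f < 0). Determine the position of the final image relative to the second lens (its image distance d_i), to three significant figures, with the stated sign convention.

9.92 cm

Lens 1: 1/d_i1 = 1/f_1 - 1/d_o1 = 1/17 - 1/44 = 0.03610 cm^-1, so d_i1 = 27.704 cm.
Since 27.704 cm > 8.5 cm, the first image lies past the second lens and serves as a virtual object: d_o2 = L - d_i1 = -19.204 cm.
Lens 2: 1/d_i2 = 1/f_2 - 1/d_o2 = 1/20.5 - 1/(-19.204) = 0.10085 cm^-1, so d_i2 = 9.915 cm.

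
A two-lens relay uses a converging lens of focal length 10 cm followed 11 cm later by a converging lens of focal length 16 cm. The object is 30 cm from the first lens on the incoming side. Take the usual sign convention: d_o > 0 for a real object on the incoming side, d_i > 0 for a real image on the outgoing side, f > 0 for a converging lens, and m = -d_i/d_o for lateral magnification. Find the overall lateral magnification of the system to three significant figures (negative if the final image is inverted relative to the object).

-0.400

Lens 1: 1/d_i1 = 1/f_1 - 1/d_o1 = 1/10 - 1/30 = 0.06667 cm^-1, so d_i1 = 15.000 cm.
m_1 = -(15.000)/30 = -0.5000.
This image would form 15.000 cm past lens 1, i.e. 4.000 cm beyond lens 2, so it is a virtual object for lens 2: d_o2 = 11 - 15.000 = -4.000 cm.
Lens 2: 1/d_i2 = 1/f_2 - 1/d_o2 = 1/16 - 1/(-4.000) = 0.31250 cm^-1, so d_i2 = 3.200 cm.
m_2 = -(3.200)/(-4.000) = 0.8000.
The system's lateral magnification is m_1 m_2 = (-0.5000)(0.8000) = -0.4000.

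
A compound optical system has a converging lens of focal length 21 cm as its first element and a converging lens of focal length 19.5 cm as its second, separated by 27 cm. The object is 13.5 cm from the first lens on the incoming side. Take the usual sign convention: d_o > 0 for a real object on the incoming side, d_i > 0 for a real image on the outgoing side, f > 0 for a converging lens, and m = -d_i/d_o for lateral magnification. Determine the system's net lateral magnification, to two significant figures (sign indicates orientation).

First lens: d_i1 = 1/(1/21 - 1/13.5) = -37.800 cm.
m_1 = -(-37.800)/13.5 = 2.8000.
With d_i1 < 0 the first image is virtual and lies on the object side; the object distance for lens 2 is d_o2 = 27 - (-37.800) = 64.800 cm.
Second lens: d_i2 = 1/(1/19.5 - 1/(64.800)) = 27.894 cm.
m_2 = -(27.894)/(64.800) = -0.4305.
The system's lateral magnification is m_1 m_2 = (2.8000)(-0.4305) = -1.2053.

-1.2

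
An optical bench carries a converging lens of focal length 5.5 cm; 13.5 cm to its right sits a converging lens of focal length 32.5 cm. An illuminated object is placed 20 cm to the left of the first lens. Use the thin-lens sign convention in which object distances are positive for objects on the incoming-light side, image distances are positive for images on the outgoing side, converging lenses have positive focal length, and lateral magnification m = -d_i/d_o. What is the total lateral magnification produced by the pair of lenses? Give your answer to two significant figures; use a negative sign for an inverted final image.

Applying the thin-lens equation to the first lens, 1/5.5 = 1/20 + 1/d_i1, which gives d_i1 = 7.586 cm.
Its lateral magnification is m_1 = -d_i1/d_o1 = -(7.586)/20 = -0.3793.
Object distance for lens 2: d_o2 = 13.5 - 7.586 = 5.914 cm.
Applying the thin-lens equation again with f_2 = 32.5 cm and d_o2 = 5.914 cm gives d_i2 = -7.229 cm.
m_2 = -(-7.229)/(5.914) = 1.2224.
The system's lateral magnification is m_1 m_2 = (-0.3793)(1.2224) = -0.4637.

-0.46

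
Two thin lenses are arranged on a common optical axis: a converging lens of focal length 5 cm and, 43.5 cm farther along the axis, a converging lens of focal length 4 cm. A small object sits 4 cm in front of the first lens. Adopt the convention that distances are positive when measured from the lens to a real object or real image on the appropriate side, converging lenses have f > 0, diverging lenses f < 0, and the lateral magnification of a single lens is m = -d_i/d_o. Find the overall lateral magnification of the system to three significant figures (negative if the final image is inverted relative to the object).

Applying the thin-lens equation to the first lens, 1/5 = 1/4 + 1/d_i1, which gives d_i1 = -20.000 cm.
Its lateral magnification is m_1 = -d_i1/d_o1 = -(-20.000)/4 = 5.0000.
With d_i1 < 0 the first image is virtual and lies on the object side; the object distance for lens 2 is d_o2 = 43.5 - (-20.000) = 63.500 cm.
Applying the thin-lens equation again with f_2 = 4 cm and d_o2 = 63.500 cm gives d_i2 = 4.269 cm.
m_2 = -(4.269)/(63.500) = -0.0672.
Overall magnification: m = m_1 m_2 = -0.3361.

-0.336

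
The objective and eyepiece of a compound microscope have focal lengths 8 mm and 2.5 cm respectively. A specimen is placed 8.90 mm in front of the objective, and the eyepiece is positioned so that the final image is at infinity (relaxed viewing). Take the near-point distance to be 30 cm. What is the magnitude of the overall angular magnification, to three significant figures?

Convert to cm: f_obj = 8 mm = 0.8 cm; d_o = 8.90 mm = 0.89 cm.
Objective: 1/d_i = 1/f_obj - 1/d_o = 1/0.8 - 1/0.89 = 0.12640 cm^-1, so d_i = 7.911 cm.
m_obj = -d_i/d_o = -7.911/0.89 = -8.889.
Eyepiece angular magnification (image at infinity): M_eye = D/f_e = 30/2.5 = 12.000.
Overall M = m_obj x M_eye = (-8.889)(12.000) = -106.67.
|M| = 106.67.

107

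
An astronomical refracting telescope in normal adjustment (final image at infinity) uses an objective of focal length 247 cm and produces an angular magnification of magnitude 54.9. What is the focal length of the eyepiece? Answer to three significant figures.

4.50 cm

|M| = f_obj/f_eye, so f_eye = f_obj/|M| = 247/54.9 = 4.499 cm.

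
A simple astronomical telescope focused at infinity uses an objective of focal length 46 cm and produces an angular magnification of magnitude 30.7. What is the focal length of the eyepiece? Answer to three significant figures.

|M| = f_obj/f_eye, so f_eye = f_obj/|M| = 46/30.7 = 1.498 cm.

1.50 cm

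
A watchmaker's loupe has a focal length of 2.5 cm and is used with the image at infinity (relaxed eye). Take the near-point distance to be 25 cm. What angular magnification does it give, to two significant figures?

10

M = D/f = 25/2.5 = 10.000.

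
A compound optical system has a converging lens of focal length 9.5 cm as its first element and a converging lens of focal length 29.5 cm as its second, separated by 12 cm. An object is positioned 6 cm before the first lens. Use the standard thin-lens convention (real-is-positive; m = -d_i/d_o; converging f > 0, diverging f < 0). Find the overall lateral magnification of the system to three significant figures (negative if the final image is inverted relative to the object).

Applying the thin-lens equation to the first lens, 1/9.5 = 1/6 + 1/d_i1, which gives d_i1 = -16.286 cm.
Its lateral magnification is m_1 = -d_i1/d_o1 = -(-16.286)/6 = 2.7143.
The intermediate image is virtual, 16.286 cm to the left of lens 1, so d_o2 = L - d_i1 = 12 - (-16.286) = 28.286 cm.
Applying the thin-lens equation again with f_2 = 29.5 cm and d_o2 = 28.286 cm gives d_i2 = -687.176 cm.
m_2 = -(-687.176)/(28.286) = 24.2941.
Total m = m_1 x m_2 = (2.7143)(24.2941) = 65.9412.

65.9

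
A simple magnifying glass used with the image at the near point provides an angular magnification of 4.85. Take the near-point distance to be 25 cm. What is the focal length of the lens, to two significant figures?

For the image at the near point, M = 1 + D/f.
f = D/(M - 1) = 25/(4.85 - 1) = 6.494 cm.

6.5 cm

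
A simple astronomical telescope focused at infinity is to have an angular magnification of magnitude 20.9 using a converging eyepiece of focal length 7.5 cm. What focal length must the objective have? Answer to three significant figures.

|M| = f_obj/|f_eye|, so f_obj = |M| x |f_eye| = 20.9 x 7.5 = 156.750 cm.

157 cm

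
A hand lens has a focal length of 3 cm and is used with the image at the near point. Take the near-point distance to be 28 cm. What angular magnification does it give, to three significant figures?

10.3

M = 1 + D/f = 1 + 28/3 = 10.333.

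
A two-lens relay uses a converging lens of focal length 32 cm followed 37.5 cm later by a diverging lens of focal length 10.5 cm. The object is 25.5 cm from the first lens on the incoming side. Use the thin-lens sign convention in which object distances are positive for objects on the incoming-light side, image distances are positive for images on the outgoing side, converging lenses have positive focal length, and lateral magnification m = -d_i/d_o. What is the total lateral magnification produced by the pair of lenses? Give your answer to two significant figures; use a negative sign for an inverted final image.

Lens 1: 1/d_i1 = 1/f_1 - 1/d_o1 = 1/32 - 1/25.5 = -0.00797 cm^-1, so d_i1 = -125.538 cm.
m_1 = -(-125.538)/25.5 = 4.9231.
With d_i1 < 0 the first image is virtual and lies on the object side; the object distance for lens 2 is d_o2 = 37.5 - (-125.538) = 163.038 cm.
Lens 2: 1/d_i2 = 1/f_2 - 1/d_o2 = 1/(-10.5) - 1/(163.038) = -0.10137 cm^-1, so d_i2 = -9.865 cm.
m_2 = -(-9.865)/(163.038) = 0.0605.
The system's lateral magnification is m_1 m_2 = (4.9231)(0.0605) = 0.2979.

0.30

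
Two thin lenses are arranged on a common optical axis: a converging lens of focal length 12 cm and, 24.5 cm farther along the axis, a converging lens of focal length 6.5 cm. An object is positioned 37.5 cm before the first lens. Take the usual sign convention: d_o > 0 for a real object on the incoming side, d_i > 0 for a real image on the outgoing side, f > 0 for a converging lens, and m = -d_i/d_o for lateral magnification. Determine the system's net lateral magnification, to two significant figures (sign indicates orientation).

8.7

Lens 1: 1/d_i1 = 1/f_1 - 1/d_o1 = 1/12 - 1/37.5 = 0.05667 cm^-1, so d_i1 = 17.647 cm.
m_1 = -(17.647)/37.5 = -0.4706.
That image sits 6.853 cm in front of the second lens, so d_o2 = 6.853 cm.
Lens 2: 1/d_i2 = 1/f_2 - 1/d_o2 = 1/6.5 - 1/(6.853) = 0.00792 cm^-1, so d_i2 = 126.208 cm.
m_2 = -(126.208)/(6.853) = -18.4167.
The system's lateral magnification is m_1 m_2 = (-0.4706)(-18.4167) = 8.6667.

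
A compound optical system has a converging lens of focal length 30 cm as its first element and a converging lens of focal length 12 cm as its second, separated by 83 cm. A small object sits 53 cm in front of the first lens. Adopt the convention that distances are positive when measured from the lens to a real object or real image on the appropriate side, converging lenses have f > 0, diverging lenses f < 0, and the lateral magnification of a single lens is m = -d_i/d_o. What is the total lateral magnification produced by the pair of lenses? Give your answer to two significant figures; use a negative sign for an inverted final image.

8.4

First lens: d_i1 = 1/(1/30 - 1/53) = 69.130 cm.
m_1 = -(69.130)/53 = -1.3043.
That image sits 13.870 cm in front of the second lens, so d_o2 = 13.870 cm.
Second lens: d_i2 = 1/(1/12 - 1/(13.870)) = 89.023 cm.
m_2 = -(89.023)/(13.870) = -6.4186.
Total m = m_1 x m_2 = (-1.3043)(-6.4186) = 8.3721.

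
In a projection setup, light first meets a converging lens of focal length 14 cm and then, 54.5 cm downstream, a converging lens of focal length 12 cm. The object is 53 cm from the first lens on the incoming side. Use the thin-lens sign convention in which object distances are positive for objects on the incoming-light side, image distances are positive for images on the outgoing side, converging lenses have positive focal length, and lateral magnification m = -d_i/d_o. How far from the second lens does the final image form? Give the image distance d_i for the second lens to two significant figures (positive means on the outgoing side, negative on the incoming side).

Lens 1: 1/d_i1 = 1/f_1 - 1/d_o1 = 1/14 - 1/53 = 0.05256 cm^-1, so d_i1 = 19.026 cm.
That image sits 35.474 cm in front of the second lens, so d_o2 = 35.474 cm.
Lens 2: 1/d_i2 = 1/f_2 - 1/d_o2 = 1/12 - 1/(35.474) = 0.05514 cm^-1, so d_i2 = 18.134 cm.

18 cm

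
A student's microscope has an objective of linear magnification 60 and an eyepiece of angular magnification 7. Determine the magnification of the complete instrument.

420

The overall magnification of a compound microscope is the product of the objective and eyepiece magnifications:
M = M_obj x M_eye = 60 x 7 = 420.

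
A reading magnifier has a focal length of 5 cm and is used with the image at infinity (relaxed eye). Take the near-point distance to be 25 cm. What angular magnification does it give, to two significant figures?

5.0

M = D/f = 25/5 = 5.000.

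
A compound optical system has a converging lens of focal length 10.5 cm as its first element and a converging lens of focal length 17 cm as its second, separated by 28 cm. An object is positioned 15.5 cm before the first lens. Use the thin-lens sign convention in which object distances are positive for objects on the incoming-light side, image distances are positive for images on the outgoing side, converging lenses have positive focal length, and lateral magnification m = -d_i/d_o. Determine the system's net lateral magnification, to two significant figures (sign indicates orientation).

-1.7

Applying the thin-lens equation to the first lens, 1/10.5 = 1/15.5 + 1/d_i1, which gives d_i1 = 32.550 cm.
Its lateral magnification is m_1 = -d_i1/d_o1 = -(32.550)/15.5 = -2.1000.
Since 32.550 cm > 28 cm, the first image lies past the second lens and serves as a virtual object: d_o2 = L - d_i1 = -4.550 cm.
Applying the thin-lens equation again with f_2 = 17 cm and d_o2 = -4.550 cm gives d_i2 = 3.589 cm.
m_2 = -(3.589)/(-4.550) = 0.7889.
The system's lateral magnification is m_1 m_2 = (-2.1000)(0.7889) = -1.6566.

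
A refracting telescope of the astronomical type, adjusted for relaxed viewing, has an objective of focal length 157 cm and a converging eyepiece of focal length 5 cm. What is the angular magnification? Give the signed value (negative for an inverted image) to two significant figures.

M = -f_obj/f_eye = -157/(5) = -31.400.

-31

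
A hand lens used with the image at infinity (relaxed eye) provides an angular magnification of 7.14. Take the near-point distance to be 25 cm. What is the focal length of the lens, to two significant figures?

3.5 cm

For the image at infinity, M = D/f.
f = D/M = 25/7.14 = 3.501 cm.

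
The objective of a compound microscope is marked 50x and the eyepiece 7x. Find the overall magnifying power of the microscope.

350

The overall magnification of a compound microscope is the product of the objective and eyepiece magnifications:
M = M_obj x M_eye = 50 x 7 = 350.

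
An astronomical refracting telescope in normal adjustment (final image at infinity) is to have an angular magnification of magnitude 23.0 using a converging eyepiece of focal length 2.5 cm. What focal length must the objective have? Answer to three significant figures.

57.5 cm

|M| = f_obj/|f_eye|, so f_obj = |M| x |f_eye| = 23.0 x 2.5 = 57.500 cm.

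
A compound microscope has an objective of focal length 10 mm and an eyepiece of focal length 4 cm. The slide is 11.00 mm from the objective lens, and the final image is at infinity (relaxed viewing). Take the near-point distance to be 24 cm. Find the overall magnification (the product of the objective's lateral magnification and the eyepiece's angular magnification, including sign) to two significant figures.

-60

Convert to cm: f_obj = 10 mm = 1 cm; d_o = 11.00 mm = 1.10 cm.
Objective: 1/d_i = 1/f_obj - 1/d_o = 1/1 - 1/1.10 = 0.09091 cm^-1, so d_i = 11.000 cm.
m_obj = -d_i/d_o = -11.000/1.10 = -10.000.
Eyepiece angular magnification (image at infinity): M_eye = D/f_e = 24/4 = 6.000.
Overall M = m_obj x M_eye = (-10.000)(6.000) = -60.00.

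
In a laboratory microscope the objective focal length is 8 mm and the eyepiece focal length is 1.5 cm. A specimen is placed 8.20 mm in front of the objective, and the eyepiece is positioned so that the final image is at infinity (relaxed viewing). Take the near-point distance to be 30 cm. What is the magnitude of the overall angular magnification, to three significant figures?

800

Convert to cm: f_obj = 8 mm = 0.8 cm; d_o = 8.20 mm = 0.82 cm.
Objective: 1/d_i = 1/f_obj - 1/d_o = 1/0.8 - 1/0.82 = 0.03049 cm^-1, so d_i = 32.800 cm.
m_obj = -d_i/d_o = -32.800/0.82 = -40.000.
Eyepiece angular magnification (image at infinity): M_eye = D/f_e = 30/1.5 = 20.000.
Overall M = m_obj x M_eye = (-40.000)(20.000) = -800.00.
|M| = 800.00.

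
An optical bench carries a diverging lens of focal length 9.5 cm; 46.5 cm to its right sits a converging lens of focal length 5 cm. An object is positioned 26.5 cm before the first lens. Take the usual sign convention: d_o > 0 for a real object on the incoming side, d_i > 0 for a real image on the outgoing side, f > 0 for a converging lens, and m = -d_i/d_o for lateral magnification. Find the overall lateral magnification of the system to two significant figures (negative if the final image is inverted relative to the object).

First lens: d_i1 = 1/(1/(-9.5) - 1/26.5) = -6.993 cm.
m_1 = -(-6.993)/26.5 = 0.2639.
The intermediate image is virtual, 6.993 cm to the left of lens 1, so d_o2 = L - d_i1 = 46.5 - (-6.993) = 53.493 cm.
Second lens: d_i2 = 1/(1/5 - 1/(53.493)) = 5.516 cm.
m_2 = -(5.516)/(53.493) = -0.1031.
Overall magnification: m = m_1 m_2 = -0.0272.

-0.027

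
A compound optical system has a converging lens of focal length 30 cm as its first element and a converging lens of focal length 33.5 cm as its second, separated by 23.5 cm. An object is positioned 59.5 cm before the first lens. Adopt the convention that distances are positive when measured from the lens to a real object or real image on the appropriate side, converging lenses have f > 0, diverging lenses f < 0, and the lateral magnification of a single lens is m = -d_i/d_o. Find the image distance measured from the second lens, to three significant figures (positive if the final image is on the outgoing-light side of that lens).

Lens 1: 1/d_i1 = 1/f_1 - 1/d_o1 = 1/30 - 1/59.5 = 0.01653 cm^-1, so d_i1 = 60.508 cm.
This image would form 60.508 cm past lens 1, i.e. 37.008 cm beyond lens 2, so it is a virtual object for lens 2: d_o2 = 23.5 - 60.508 = -37.008 cm.
Lens 2: 1/d_i2 = 1/f_2 - 1/d_o2 = 1/33.5 - 1/(-37.008) = 0.05687 cm^-1, so d_i2 = 17.583 cm.

17.6 cm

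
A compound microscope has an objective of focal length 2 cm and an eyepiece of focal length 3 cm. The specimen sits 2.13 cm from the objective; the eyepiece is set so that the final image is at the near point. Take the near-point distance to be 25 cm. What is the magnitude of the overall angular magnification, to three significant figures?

144

Objective: 1/d_i = 1/f_obj - 1/d_o = 1/2 - 1/2.13 = 0.03052 cm^-1, so d_i = 32.769 cm.
m_obj = -d_i/d_o = -32.769/2.13 = -15.385.
Eyepiece angular magnification (image at near point): M_eye = 1 + D/f_e = 1 + 25/3 = 9.333.
Overall M = m_obj x M_eye = (-15.385)(9.333) = -143.59.
|M| = 143.59.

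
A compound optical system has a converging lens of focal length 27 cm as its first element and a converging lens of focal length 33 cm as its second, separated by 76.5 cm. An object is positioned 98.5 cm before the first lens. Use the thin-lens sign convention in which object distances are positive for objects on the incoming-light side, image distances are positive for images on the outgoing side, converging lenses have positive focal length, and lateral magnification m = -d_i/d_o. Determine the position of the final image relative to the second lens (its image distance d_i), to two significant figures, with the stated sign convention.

210 cm

Lens 1: 1/d_i1 = 1/f_1 - 1/d_o1 = 1/27 - 1/98.5 = 0.02688 cm^-1, so d_i1 = 37.196 cm.
The intermediate image is 37.196 cm to the right of lens 1, so d_o2 = L - d_i1 = 76.5 - 37.196 = 39.304 cm.
Lens 2: 1/d_i2 = 1/f_2 - 1/d_o2 = 1/33 - 1/(39.304) = 0.00486 cm^-1, so d_i2 = 205.742 cm.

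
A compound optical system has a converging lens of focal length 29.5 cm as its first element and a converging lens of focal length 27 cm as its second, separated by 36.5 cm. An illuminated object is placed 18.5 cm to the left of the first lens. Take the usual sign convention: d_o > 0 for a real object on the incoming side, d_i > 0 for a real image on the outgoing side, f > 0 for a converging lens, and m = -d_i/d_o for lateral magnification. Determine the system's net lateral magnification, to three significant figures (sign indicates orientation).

First lens: d_i1 = 1/(1/29.5 - 1/18.5) = -49.614 cm.
m_1 = -(-49.614)/18.5 = 2.6818.
The intermediate image is virtual, 49.614 cm to the left of lens 1, so d_o2 = L - d_i1 = 36.5 - (-49.614) = 86.114 cm.
Second lens: d_i2 = 1/(1/27 - 1/(86.114)) = 39.332 cm.
m_2 = -(39.332)/(86.114) = -0.4567.
The system's lateral magnification is m_1 m_2 = (2.6818)(-0.4567) = -1.2249.

-1.22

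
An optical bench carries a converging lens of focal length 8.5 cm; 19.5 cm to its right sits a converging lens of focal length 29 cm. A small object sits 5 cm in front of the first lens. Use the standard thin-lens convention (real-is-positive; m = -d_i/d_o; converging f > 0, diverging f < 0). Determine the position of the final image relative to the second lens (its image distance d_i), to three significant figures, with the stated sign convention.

347 cm

First lens: d_i1 = 1/(1/8.5 - 1/5) = -12.143 cm.
With d_i1 < 0 the first image is virtual and lies on the object side; the object distance for lens 2 is d_o2 = 19.5 - (-12.143) = 31.643 cm.
Second lens: d_i2 = 1/(1/29 - 1/(31.643)) = 347.216 cm.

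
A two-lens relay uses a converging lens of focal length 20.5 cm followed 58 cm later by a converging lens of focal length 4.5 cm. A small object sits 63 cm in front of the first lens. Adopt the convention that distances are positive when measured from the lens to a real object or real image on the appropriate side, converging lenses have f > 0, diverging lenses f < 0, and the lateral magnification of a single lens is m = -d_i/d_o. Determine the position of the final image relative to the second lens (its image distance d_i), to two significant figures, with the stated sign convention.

First lens: d_i1 = 1/(1/20.5 - 1/63) = 30.388 cm.
Object distance for lens 2: d_o2 = 58 - 30.388 = 27.612 cm.
Second lens: d_i2 = 1/(1/4.5 - 1/(27.612)) = 5.376 cm.

5.4 cm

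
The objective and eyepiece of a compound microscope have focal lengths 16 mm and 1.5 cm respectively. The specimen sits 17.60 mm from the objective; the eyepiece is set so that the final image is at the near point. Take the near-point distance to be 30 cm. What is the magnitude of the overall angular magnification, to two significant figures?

Convert to cm: f_obj = 16 mm = 1.6 cm; d_o = 17.60 mm = 1.76 cm.
Objective: 1/d_i = 1/f_obj - 1/d_o = 1/1.6 - 1/1.76 = 0.05682 cm^-1, so d_i = 17.600 cm.
m_obj = -d_i/d_o = -17.600/1.76 = -10.000.
Eyepiece angular magnification (image at near point): M_eye = 1 + D/f_e = 1 + 30/1.5 = 21.000.
Overall M = m_obj x M_eye = (-10.000)(21.000) = -210.00.
|M| = 210.00.

210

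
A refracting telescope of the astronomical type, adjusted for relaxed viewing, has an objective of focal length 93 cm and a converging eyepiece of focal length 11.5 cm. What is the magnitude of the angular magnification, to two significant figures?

8.1

|M| = f_obj/|f_eye| = 93/11.5 = 8.087.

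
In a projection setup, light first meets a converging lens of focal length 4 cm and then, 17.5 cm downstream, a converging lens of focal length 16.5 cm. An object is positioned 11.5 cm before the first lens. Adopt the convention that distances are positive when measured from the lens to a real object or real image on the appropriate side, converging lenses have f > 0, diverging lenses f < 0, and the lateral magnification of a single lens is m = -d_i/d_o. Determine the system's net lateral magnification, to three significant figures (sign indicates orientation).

-1.71

Applying the thin-lens equation to the first lens, 1/4 = 1/11.5 + 1/d_i1, which gives d_i1 = 6.133 cm.
Its lateral magnification is m_1 = -d_i1/d_o1 = -(6.133)/11.5 = -0.5333.
That image sits 11.367 cm in front of the second lens, so d_o2 = 11.367 cm.
Applying the thin-lens equation again with f_2 = 16.5 cm and d_o2 = 11.367 cm gives d_i2 = -36.536 cm.
m_2 = -(-36.536)/(11.367) = 3.2143.
The system's lateral magnification is m_1 m_2 = (-0.5333)(3.2143) = -1.7143.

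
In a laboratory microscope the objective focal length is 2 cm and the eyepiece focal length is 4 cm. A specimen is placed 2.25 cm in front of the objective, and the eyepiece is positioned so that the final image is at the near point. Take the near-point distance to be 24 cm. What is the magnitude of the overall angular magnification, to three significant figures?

56.0

Objective: 1/d_i = 1/f_obj - 1/d_o = 1/2 - 1/2.25 = 0.05556 cm^-1, so d_i = 18.000 cm.
m_obj = -d_i/d_o = -18.000/2.25 = -8.000.
Eyepiece angular magnification (image at near point): M_eye = 1 + D/f_e = 1 + 24/4 = 7.000.
Overall M = m_obj x M_eye = (-8.000)(7.000) = -56.00.
|M| = 56.00.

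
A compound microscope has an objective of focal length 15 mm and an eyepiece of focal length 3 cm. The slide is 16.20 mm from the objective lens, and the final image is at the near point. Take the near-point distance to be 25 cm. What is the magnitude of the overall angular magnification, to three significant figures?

Convert to cm: f_obj = 15 mm = 1.5 cm; d_o = 16.20 mm = 1.62 cm.
Objective: 1/d_i = 1/f_obj - 1/d_o = 1/1.5 - 1/1.62 = 0.04938 cm^-1, so d_i = 20.250 cm.
m_obj = -d_i/d_o = -20.250/1.62 = -12.500.
Eyepiece angular magnification (image at near point): M_eye = 1 + D/f_e = 1 + 25/3 = 9.333.
Overall M = m_obj x M_eye = (-12.500)(9.333) = -116.67.
|M| = 116.67.

117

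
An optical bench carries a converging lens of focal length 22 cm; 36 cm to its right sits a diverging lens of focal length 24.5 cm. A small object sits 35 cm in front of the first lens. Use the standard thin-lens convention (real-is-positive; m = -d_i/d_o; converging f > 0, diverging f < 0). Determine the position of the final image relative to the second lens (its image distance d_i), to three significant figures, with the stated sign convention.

Applying the thin-lens equation to the first lens, 1/22 = 1/35 + 1/d_i1, which gives d_i1 = 59.231 cm.
Since 59.231 cm > 36 cm, the first image lies past the second lens and serves as a virtual object: d_o2 = L - d_i1 = -23.231 cm.
Applying the thin-lens equation again with f_2 = -24.5 cm and d_o2 = -23.231 cm gives d_i2 = 448.424 cm.

448 cm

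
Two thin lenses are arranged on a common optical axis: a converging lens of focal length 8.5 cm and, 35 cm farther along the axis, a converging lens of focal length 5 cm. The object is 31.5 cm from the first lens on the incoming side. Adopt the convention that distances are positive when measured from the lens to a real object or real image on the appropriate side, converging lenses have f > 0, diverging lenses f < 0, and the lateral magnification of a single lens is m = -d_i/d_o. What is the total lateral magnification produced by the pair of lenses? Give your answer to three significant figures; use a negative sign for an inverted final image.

0.101

Lens 1: 1/d_i1 = 1/f_1 - 1/d_o1 = 1/8.5 - 1/31.5 = 0.08590 cm^-1, so d_i1 = 11.641 cm.
m_1 = -(11.641)/31.5 = -0.3696.
That image sits 23.359 cm in front of the second lens, so d_o2 = 23.359 cm.
Lens 2: 1/d_i2 = 1/f_2 - 1/d_o2 = 1/5 - 1/(23.359) = 0.15719 cm^-1, so d_i2 = 6.362 cm.
m_2 = -(6.362)/(23.359) = -0.2724.
The system's lateral magnification is m_1 m_2 = (-0.3696)(-0.2724) = 0.1007.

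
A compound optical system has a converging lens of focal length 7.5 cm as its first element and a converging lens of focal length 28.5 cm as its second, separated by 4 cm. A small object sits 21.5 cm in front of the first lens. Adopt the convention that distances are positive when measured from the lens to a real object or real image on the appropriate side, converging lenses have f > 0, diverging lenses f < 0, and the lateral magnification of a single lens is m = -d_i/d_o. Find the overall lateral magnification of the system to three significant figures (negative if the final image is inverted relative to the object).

-0.424

First lens: d_i1 = 1/(1/7.5 - 1/21.5) = 11.518 cm.
m_1 = -(11.518)/21.5 = -0.5357.
This image would form 11.518 cm past lens 1, i.e. 7.518 cm beyond lens 2, so it is a virtual object for lens 2: d_o2 = 4 - 11.518 = -7.518 cm.
Second lens: d_i2 = 1/(1/28.5 - 1/(-7.518)) = 5.949 cm.
m_2 = -(5.949)/(-7.518) = 0.7913.
Overall magnification: m = m_1 m_2 = -0.4239.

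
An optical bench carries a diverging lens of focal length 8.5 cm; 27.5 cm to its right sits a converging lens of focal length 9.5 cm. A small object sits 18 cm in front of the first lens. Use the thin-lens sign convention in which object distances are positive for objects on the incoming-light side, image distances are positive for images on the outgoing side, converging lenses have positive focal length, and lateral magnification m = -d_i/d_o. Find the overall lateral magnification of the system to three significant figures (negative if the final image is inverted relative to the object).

Lens 1: 1/d_i1 = 1/f_1 - 1/d_o1 = 1/(-8.5) - 1/18 = -0.17320 cm^-1, so d_i1 = -5.774 cm.
m_1 = -(-5.774)/18 = 0.3208.
The intermediate image is virtual, 5.774 cm to the left of lens 1, so d_o2 = L - d_i1 = 27.5 - (-5.774) = 33.274 cm.
Lens 2: 1/d_i2 = 1/f_2 - 1/d_o2 = 1/9.5 - 1/(33.274) = 0.07521 cm^-1, so d_i2 = 13.296 cm.
m_2 = -(13.296)/(33.274) = -0.3996.
Overall magnification: m = m_1 m_2 = -0.1282.

-0.128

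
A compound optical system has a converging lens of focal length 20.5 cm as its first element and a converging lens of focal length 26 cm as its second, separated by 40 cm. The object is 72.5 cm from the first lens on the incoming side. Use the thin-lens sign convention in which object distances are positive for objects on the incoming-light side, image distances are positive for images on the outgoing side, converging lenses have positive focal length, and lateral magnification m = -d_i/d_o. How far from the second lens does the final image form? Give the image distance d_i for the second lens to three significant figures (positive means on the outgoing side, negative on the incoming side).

-20.4 cm

Applying the thin-lens equation to the first lens, 1/20.5 = 1/72.5 + 1/d_i1, which gives d_i1 = 28.582 cm.
Object distance for lens 2: d_o2 = 40 - 28.582 = 11.418 cm.
Applying the thin-lens equation again with f_2 = 26 cm and d_o2 = 11.418 cm gives d_i2 = -20.359 cm.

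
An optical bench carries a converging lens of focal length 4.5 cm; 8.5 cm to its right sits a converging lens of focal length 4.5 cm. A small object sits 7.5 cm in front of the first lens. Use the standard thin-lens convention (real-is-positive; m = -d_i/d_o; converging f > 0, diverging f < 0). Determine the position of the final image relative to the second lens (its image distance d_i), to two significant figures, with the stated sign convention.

First lens: d_i1 = 1/(1/4.5 - 1/7.5) = 11.250 cm.
Since 11.250 cm > 8.5 cm, the first image lies past the second lens and serves as a virtual object: d_o2 = L - d_i1 = -2.750 cm.
Second lens: d_i2 = 1/(1/4.5 - 1/(-2.750)) = 1.707 cm.

1.7 cm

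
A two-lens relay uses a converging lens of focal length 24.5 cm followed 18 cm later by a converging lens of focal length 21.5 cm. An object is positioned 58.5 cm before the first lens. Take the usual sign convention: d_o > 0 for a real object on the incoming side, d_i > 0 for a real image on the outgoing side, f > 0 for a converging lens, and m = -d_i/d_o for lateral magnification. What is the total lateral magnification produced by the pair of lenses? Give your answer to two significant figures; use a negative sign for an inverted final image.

Applying the thin-lens equation to the first lens, 1/24.5 = 1/58.5 + 1/d_i1, which gives d_i1 = 42.154 cm.
Its lateral magnification is m_1 = -d_i1/d_o1 = -(42.154)/58.5 = -0.7206.
Since 42.154 cm > 18 cm, the first image lies past the second lens and serves as a virtual object: d_o2 = L - d_i1 = -24.154 cm.
Applying the thin-lens equation again with f_2 = 21.5 cm and d_o2 = -24.154 cm gives d_i2 = 11.375 cm.
m_2 = -(11.375)/(-24.154) = 0.4709.
Overall magnification: m = m_1 m_2 = -0.3393.

-0.34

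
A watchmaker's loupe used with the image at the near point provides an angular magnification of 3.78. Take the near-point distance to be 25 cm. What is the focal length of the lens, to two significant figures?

For the image at the near point, M = 1 + D/f.
f = D/(M - 1) = 25/(3.78 - 1) = 8.993 cm.

9.0 cm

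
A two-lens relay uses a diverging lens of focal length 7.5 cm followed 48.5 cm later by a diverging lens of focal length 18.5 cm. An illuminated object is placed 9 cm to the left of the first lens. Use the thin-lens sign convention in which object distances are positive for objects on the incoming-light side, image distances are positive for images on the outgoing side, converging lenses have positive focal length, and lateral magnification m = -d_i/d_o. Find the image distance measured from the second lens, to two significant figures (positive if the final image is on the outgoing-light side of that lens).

-14 cm

Lens 1: 1/d_i1 = 1/f_1 - 1/d_o1 = 1/(-7.5) - 1/9 = -0.24444 cm^-1, so d_i1 = -4.091 cm.
The intermediate image is virtual, 4.091 cm to the left of lens 1, so d_o2 = L - d_i1 = 48.5 - (-4.091) = 52.591 cm.
Lens 2: 1/d_i2 = 1/f_2 - 1/d_o2 = 1/(-18.5) - 1/(52.591) = -0.07307 cm^-1, so d_i2 = -13.686 cm.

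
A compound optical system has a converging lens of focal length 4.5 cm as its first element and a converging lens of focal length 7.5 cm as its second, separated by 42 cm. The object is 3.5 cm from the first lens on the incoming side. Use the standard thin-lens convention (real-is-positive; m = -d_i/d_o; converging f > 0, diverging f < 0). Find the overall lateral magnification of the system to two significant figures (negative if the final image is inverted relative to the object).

-0.67

Lens 1: 1/d_i1 = 1/f_1 - 1/d_o1 = 1/4.5 - 1/3.5 = -0.06349 cm^-1, so d_i1 = -15.750 cm.
m_1 = -(-15.750)/3.5 = 4.5000.
The intermediate image is virtual, 15.750 cm to the left of lens 1, so d_o2 = L - d_i1 = 42 - (-15.750) = 57.750 cm.
Lens 2: 1/d_i2 = 1/f_2 - 1/d_o2 = 1/7.5 - 1/(57.750) = 0.11602 cm^-1, so d_i2 = 8.619 cm.
m_2 = -(8.619)/(57.750) = -0.1493.
Total m = m_1 x m_2 = (4.5000)(-0.1493) = -0.6716.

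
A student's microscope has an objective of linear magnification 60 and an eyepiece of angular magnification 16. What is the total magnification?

The overall magnification of a compound microscope is the product of the objective and eyepiece magnifications:
M = M_obj x M_eye = 60 x 16 = 960.

960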